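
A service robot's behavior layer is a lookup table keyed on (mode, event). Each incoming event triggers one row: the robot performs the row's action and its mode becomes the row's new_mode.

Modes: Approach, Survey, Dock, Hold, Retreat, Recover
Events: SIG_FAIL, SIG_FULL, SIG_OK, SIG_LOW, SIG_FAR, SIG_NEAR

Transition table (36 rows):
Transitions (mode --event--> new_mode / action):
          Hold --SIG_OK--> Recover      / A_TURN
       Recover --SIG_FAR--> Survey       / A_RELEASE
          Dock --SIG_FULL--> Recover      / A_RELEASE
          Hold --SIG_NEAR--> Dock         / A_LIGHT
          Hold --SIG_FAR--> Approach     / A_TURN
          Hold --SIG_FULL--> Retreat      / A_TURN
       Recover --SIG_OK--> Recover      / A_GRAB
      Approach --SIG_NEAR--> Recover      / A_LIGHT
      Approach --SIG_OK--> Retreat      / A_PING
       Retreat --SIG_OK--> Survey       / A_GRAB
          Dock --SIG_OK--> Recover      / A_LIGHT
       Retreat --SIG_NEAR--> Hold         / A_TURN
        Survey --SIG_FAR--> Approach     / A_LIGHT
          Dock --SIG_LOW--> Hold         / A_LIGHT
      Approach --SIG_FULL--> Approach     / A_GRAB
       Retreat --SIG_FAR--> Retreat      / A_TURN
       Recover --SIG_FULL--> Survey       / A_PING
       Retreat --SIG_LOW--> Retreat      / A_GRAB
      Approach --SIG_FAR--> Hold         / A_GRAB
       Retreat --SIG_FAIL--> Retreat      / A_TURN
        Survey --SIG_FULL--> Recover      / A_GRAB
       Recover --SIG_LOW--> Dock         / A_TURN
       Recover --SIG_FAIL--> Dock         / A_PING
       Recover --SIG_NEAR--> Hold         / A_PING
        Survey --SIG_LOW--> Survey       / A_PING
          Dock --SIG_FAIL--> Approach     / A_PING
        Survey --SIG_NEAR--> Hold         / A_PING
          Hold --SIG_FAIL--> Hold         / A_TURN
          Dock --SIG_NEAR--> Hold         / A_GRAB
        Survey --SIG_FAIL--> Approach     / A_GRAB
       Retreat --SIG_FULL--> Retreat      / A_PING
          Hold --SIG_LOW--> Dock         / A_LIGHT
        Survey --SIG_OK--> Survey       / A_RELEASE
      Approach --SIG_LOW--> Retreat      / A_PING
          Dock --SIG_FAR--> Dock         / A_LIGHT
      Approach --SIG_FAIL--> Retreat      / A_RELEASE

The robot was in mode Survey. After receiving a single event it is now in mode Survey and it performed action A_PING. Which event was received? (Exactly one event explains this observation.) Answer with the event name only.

SIG_LOW

try SIG_FAIL: (Survey, SIG_FAIL) → (Approach, A_GRAB)
try SIG_FULL: (Survey, SIG_FULL) → (Recover, A_GRAB)
try SIG_OK: (Survey, SIG_OK) → (Survey, A_RELEASE)
try SIG_LOW: (Survey, SIG_LOW) → (Survey, A_PING)  ← matches
try SIG_FAR: (Survey, SIG_FAR) → (Approach, A_LIGHT)
try SIG_NEAR: (Survey, SIG_NEAR) → (Hold, A_PING)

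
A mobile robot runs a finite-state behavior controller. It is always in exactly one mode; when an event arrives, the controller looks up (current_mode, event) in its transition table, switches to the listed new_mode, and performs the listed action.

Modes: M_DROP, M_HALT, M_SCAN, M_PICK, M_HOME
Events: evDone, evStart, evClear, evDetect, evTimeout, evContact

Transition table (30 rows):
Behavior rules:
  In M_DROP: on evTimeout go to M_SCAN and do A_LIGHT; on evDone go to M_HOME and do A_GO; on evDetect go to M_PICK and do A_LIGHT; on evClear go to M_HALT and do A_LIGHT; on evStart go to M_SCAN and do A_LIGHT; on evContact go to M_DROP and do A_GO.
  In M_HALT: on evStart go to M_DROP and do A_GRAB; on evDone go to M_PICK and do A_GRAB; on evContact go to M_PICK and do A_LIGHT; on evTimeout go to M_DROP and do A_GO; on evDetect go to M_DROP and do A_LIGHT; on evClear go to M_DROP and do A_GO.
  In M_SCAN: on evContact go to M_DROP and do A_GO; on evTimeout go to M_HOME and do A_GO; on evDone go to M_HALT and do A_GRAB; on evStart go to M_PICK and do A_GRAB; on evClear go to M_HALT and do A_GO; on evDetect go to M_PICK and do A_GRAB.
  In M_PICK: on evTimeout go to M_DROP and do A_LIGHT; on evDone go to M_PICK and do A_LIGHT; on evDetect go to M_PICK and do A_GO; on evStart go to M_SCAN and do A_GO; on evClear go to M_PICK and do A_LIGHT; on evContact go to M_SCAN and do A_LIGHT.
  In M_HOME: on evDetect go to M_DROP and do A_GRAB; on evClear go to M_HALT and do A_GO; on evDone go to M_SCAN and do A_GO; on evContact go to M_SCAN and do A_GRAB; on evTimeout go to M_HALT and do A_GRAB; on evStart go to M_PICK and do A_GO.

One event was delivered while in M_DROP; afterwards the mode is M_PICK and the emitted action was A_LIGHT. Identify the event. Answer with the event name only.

try evDone: (M_DROP, evDone) → (M_HOME, A_GO)
try evStart: (M_DROP, evStart) → (M_SCAN, A_LIGHT)
try evClear: (M_DROP, evClear) → (M_HALT, A_LIGHT)
try evDetect: (M_DROP, evDetect) → (M_PICK, A_LIGHT)  ← matches
try evTimeout: (M_DROP, evTimeout) → (M_SCAN, A_LIGHT)
try evContact: (M_DROP, evContact) → (M_DROP, A_GO)

evDetect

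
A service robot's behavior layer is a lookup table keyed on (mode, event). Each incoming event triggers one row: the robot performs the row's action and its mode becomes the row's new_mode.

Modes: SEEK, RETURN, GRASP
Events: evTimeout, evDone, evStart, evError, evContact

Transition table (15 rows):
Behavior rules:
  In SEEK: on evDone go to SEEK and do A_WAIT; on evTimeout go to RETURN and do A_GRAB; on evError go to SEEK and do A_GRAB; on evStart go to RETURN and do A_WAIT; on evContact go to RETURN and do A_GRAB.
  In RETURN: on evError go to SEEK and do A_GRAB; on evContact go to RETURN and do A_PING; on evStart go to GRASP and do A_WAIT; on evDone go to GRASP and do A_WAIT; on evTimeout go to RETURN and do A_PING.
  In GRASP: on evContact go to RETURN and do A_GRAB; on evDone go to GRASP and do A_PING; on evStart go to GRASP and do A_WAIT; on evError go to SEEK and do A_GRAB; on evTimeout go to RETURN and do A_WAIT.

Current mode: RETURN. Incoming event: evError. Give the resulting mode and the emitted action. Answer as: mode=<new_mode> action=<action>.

current mode = RETURN; filter table to that mode:
  (RETURN, evError) → (SEEK, A_GRAB)  ← event matches
  (RETURN, evContact) → (RETURN, A_PING)
  (RETURN, evStart) → (GRASP, A_WAIT)
  (RETURN, evDone) → (GRASP, A_WAIT)
  (RETURN, evTimeout) → (RETURN, A_PING)
event = evError selects (SEEK, A_GRAB)

mode=SEEK action=A_GRAB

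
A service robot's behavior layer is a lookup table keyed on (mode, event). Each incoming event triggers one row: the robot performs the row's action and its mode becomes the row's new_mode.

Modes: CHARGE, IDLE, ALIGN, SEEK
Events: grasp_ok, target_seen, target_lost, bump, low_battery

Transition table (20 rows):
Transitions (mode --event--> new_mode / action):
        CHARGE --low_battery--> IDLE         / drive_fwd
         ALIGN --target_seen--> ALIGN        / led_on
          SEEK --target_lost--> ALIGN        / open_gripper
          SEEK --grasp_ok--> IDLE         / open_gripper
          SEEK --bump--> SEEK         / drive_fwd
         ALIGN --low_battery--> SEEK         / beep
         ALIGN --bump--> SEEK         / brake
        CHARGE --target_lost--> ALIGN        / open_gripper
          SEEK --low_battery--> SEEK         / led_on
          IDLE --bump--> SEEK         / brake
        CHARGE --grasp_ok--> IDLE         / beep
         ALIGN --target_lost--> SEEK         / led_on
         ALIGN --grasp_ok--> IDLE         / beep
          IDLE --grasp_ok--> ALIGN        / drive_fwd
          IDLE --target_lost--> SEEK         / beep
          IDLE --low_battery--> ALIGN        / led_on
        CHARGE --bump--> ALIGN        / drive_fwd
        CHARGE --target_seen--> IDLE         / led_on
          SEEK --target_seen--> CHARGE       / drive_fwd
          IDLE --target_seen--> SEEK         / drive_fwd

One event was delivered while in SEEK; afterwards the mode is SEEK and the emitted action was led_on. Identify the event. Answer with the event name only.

try grasp_ok: (SEEK, grasp_ok) → (IDLE, open_gripper)
try target_seen: (SEEK, target_seen) → (CHARGE, drive_fwd)
try target_lost: (SEEK, target_lost) → (ALIGN, open_gripper)
try bump: (SEEK, bump) → (SEEK, drive_fwd)
try low_battery: (SEEK, low_battery) → (SEEK, led_on)  ← matches

low_battery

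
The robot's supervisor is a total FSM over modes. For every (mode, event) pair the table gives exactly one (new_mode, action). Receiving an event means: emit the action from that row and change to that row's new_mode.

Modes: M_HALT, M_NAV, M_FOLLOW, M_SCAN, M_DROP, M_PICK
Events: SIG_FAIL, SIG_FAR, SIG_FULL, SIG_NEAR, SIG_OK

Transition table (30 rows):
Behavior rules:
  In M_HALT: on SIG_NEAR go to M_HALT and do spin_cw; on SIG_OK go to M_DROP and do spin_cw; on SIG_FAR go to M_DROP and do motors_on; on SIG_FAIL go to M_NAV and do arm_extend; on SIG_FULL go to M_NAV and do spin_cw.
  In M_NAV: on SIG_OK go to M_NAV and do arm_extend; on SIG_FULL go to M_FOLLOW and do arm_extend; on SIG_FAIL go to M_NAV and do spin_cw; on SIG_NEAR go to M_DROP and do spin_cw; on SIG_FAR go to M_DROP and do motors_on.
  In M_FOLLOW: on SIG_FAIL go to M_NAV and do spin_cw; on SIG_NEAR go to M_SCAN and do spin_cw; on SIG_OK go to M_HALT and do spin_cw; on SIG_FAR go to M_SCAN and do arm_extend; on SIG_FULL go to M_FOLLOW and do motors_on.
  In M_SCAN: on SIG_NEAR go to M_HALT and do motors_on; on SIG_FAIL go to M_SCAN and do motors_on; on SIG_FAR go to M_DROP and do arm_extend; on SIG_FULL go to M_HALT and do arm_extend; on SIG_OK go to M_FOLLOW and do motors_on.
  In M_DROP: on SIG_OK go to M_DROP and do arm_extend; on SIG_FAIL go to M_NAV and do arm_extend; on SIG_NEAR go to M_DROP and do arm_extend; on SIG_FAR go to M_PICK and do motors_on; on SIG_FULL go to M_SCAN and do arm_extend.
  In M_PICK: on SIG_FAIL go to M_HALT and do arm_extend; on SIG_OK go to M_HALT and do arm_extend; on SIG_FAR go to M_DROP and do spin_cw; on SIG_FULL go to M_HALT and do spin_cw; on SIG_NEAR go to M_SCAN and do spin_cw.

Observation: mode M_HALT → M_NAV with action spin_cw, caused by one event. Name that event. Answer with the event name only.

SIG_FULL

try SIG_FAIL: (M_HALT, SIG_FAIL) → (M_NAV, arm_extend)
try SIG_FAR: (M_HALT, SIG_FAR) → (M_DROP, motors_on)
try SIG_FULL: (M_HALT, SIG_FULL) → (M_NAV, spin_cw)  ← matches
try SIG_NEAR: (M_HALT, SIG_NEAR) → (M_HALT, spin_cw)
try SIG_OK: (M_HALT, SIG_OK) → (M_DROP, spin_cw)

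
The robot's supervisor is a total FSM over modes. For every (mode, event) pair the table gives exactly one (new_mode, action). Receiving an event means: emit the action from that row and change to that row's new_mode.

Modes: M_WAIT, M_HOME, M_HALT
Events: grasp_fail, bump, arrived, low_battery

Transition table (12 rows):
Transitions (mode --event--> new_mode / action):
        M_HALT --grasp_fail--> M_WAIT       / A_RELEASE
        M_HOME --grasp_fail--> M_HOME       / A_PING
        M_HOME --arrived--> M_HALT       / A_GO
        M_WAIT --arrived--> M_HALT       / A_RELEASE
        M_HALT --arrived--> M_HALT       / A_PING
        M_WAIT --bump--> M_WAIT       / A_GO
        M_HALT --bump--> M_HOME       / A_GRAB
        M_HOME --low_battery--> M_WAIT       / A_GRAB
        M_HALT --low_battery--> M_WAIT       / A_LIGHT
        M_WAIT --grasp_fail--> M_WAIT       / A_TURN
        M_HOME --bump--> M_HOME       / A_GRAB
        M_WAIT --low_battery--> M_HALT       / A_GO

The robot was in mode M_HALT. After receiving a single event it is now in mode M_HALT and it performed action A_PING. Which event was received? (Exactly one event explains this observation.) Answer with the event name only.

arrived

try grasp_fail: (M_HALT, grasp_fail) → (M_WAIT, A_RELEASE)
try bump: (M_HALT, bump) → (M_HOME, A_GRAB)
try arrived: (M_HALT, arrived) → (M_HALT, A_PING)  ← matches
try low_battery: (M_HALT, low_battery) → (M_WAIT, A_LIGHT)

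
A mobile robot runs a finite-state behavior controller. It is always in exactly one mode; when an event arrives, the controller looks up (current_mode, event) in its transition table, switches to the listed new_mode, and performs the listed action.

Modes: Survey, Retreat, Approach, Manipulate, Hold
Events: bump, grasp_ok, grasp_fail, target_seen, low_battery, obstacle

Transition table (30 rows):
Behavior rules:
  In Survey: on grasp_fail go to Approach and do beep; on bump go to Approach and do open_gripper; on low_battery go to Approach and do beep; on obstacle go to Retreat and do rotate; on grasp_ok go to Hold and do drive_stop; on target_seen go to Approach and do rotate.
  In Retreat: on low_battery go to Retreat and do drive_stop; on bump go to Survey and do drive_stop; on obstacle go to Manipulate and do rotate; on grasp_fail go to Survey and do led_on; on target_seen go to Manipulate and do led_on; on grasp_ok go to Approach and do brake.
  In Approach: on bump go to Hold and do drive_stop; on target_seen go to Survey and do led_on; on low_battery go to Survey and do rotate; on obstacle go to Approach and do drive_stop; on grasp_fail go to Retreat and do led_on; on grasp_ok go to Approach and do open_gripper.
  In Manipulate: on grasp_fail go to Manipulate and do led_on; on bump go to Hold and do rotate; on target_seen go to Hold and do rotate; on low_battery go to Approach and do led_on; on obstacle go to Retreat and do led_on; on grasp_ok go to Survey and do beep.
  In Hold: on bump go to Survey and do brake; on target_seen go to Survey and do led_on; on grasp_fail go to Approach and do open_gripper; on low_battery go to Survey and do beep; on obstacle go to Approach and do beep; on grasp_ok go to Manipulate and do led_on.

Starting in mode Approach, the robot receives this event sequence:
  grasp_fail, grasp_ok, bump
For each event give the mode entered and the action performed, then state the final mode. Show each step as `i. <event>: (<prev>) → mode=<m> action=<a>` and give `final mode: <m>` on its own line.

1. grasp_fail: (Approach) → mode=Retreat action=led_on
2. grasp_ok: (Retreat) → mode=Approach action=brake
3. bump: (Approach) → mode=Hold action=drive_stop

final mode: Hold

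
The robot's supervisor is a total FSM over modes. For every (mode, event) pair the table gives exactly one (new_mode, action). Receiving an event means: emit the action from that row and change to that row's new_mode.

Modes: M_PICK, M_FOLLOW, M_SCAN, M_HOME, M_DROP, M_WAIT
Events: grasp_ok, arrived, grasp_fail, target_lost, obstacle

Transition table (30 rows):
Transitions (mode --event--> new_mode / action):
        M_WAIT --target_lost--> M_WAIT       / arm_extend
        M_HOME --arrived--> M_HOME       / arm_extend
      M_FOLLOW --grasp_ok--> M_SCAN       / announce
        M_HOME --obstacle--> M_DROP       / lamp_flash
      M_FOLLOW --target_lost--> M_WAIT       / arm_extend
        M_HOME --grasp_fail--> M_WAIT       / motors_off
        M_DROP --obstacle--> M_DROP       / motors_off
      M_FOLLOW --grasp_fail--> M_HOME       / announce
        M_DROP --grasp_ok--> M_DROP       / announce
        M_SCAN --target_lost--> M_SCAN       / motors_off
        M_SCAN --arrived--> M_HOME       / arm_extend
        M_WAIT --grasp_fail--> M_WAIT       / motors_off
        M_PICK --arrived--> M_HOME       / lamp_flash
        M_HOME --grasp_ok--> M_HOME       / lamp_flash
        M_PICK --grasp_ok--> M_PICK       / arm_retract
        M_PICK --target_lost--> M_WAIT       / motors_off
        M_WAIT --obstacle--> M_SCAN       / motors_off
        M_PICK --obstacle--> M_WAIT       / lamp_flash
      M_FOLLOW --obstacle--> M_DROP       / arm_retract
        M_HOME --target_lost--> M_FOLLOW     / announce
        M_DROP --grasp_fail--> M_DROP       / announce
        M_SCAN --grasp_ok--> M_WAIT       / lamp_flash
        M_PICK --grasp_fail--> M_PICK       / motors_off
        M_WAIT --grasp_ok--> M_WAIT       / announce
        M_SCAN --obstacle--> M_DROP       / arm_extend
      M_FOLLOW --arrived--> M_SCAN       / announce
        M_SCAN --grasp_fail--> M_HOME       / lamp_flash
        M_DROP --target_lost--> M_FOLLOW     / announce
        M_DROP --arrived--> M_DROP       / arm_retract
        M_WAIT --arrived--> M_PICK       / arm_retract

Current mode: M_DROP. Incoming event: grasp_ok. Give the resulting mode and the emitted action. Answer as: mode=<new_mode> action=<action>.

mode=M_DROP action=announce

current mode = M_DROP; filter table to that mode:
  (M_DROP, obstacle) → (M_DROP, motors_off)
  (M_DROP, grasp_ok) → (M_DROP, announce)  ← event matches
  (M_DROP, grasp_fail) → (M_DROP, announce)
  (M_DROP, target_lost) → (M_FOLLOW, announce)
  (M_DROP, arrived) → (M_DROP, arm_retract)
event = grasp_ok selects (M_DROP, announce)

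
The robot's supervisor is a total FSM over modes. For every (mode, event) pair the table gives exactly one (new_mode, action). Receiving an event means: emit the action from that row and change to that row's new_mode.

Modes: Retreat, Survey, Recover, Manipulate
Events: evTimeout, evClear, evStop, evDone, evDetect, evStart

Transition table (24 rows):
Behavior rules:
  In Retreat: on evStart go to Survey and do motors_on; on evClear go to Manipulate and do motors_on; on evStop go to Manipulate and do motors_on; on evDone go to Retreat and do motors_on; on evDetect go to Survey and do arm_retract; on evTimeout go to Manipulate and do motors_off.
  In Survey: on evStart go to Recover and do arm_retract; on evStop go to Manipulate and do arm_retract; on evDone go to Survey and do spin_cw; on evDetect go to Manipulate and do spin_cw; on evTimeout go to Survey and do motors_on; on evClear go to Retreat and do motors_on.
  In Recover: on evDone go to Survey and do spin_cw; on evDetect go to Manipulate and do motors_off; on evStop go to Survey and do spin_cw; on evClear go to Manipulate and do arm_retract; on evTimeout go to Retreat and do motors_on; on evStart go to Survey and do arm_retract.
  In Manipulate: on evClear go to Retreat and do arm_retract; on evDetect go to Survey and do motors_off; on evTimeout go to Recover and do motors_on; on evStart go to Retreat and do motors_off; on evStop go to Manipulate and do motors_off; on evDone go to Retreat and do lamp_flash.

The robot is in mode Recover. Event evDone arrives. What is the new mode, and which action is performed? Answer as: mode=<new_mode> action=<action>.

current mode = Recover; filter table to that mode:
  (Recover, evDone) → (Survey, spin_cw)  ← event matches
  (Recover, evDetect) → (Manipulate, motors_off)
  (Recover, evStop) → (Survey, spin_cw)
  (Recover, evClear) → (Manipulate, arm_retract)
  (Recover, evTimeout) → (Retreat, motors_on)
  (Recover, evStart) → (Survey, arm_retract)
event = evDone selects (Survey, spin_cw)

mode=Survey action=spin_cw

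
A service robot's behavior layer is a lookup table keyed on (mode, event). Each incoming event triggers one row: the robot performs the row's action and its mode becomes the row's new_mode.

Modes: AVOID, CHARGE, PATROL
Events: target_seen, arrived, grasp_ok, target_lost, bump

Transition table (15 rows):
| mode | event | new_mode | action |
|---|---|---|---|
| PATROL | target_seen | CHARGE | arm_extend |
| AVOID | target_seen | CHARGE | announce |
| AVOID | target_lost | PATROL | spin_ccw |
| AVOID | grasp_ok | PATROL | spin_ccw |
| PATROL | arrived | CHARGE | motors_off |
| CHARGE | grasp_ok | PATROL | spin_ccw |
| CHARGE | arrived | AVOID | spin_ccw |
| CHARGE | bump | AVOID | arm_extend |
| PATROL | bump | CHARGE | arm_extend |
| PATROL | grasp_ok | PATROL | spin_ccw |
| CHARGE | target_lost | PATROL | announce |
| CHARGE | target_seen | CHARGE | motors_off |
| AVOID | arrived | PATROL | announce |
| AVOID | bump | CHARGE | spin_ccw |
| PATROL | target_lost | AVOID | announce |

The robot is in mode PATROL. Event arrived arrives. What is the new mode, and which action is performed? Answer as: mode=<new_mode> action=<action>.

mode=CHARGE action=motors_off

current mode = PATROL; filter table to that mode:
  (PATROL, target_seen) → (CHARGE, arm_extend)
  (PATROL, arrived) → (CHARGE, motors_off)  ← event matches
  (PATROL, bump) → (CHARGE, arm_extend)
  (PATROL, grasp_ok) → (PATROL, spin_ccw)
  (PATROL, target_lost) → (AVOID, announce)
event = arrived selects (CHARGE, motors_off)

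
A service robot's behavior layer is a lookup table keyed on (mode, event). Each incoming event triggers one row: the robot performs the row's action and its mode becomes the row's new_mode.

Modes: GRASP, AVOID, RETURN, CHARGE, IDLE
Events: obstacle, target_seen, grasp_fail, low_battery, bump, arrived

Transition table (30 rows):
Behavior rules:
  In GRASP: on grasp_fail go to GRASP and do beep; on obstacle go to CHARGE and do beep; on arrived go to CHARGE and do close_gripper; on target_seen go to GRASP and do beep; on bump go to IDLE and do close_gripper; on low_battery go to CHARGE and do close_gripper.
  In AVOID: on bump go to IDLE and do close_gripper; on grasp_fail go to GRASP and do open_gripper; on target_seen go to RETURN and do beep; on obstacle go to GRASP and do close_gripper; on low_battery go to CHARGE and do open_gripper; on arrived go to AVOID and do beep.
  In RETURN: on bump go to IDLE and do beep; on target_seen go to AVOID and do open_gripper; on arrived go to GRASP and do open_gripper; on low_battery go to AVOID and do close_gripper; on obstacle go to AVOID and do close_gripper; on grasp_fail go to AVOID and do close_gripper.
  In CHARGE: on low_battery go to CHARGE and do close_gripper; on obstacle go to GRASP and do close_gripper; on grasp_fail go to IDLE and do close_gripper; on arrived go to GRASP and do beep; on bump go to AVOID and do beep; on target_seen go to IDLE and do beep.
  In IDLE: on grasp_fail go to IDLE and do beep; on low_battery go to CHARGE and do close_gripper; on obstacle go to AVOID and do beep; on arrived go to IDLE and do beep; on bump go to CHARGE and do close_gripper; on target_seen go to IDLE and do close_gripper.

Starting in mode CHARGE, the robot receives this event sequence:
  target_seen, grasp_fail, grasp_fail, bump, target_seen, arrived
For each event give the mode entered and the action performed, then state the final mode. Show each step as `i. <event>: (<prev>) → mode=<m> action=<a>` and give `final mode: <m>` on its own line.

1. target_seen: (CHARGE) → mode=IDLE action=beep
2. grasp_fail: (IDLE) → mode=IDLE action=beep
3. grasp_fail: (IDLE) → mode=IDLE action=beep
4. bump: (IDLE) → mode=CHARGE action=close_gripper
5. target_seen: (CHARGE) → mode=IDLE action=beep
6. arrived: (IDLE) → mode=IDLE action=beep

final mode: IDLE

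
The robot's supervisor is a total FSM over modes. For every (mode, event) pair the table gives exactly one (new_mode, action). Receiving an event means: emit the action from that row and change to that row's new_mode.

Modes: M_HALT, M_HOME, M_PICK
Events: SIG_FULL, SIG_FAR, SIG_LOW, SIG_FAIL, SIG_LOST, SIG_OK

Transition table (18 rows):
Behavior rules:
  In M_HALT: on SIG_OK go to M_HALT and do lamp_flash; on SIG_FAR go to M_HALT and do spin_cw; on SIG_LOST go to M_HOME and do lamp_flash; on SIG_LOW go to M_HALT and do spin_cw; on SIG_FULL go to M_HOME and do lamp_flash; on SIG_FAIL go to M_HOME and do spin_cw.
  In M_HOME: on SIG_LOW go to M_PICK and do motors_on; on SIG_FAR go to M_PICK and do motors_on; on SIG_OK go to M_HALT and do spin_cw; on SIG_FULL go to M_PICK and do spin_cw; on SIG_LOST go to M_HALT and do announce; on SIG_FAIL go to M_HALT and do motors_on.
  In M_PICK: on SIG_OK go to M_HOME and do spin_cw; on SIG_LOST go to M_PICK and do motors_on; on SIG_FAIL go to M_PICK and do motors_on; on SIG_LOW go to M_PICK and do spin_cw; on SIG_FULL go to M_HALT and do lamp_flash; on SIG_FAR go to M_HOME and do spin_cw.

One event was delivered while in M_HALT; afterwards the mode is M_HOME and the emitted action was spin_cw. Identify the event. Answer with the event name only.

try SIG_FULL: (M_HALT, SIG_FULL) → (M_HOME, lamp_flash)
try SIG_FAR: (M_HALT, SIG_FAR) → (M_HALT, spin_cw)
try SIG_LOW: (M_HALT, SIG_LOW) → (M_HALT, spin_cw)
try SIG_FAIL: (M_HALT, SIG_FAIL) → (M_HOME, spin_cw)  ← matches
try SIG_LOST: (M_HALT, SIG_LOST) → (M_HOME, lamp_flash)
try SIG_OK: (M_HALT, SIG_OK) → (M_HALT, lamp_flash)

SIG_FAIL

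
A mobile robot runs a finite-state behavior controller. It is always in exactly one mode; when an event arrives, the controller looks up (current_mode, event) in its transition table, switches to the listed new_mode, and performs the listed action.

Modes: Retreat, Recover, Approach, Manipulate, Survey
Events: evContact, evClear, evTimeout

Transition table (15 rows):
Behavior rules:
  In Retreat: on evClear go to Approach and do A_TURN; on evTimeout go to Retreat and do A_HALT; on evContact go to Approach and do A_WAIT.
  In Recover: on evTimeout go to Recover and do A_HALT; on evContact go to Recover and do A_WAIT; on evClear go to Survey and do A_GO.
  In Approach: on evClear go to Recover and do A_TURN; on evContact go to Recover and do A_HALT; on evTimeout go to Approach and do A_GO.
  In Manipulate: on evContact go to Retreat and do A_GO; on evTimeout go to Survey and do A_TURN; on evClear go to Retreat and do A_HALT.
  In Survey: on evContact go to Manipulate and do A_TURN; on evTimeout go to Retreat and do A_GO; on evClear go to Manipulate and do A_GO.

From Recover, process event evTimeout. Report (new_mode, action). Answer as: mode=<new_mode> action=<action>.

mode=Recover action=A_HALT

current mode = Recover; filter table to that mode:
  (Recover, evTimeout) → (Recover, A_HALT)  ← event matches
  (Recover, evContact) → (Recover, A_WAIT)
  (Recover, evClear) → (Survey, A_GO)
event = evTimeout selects (Recover, A_HALT)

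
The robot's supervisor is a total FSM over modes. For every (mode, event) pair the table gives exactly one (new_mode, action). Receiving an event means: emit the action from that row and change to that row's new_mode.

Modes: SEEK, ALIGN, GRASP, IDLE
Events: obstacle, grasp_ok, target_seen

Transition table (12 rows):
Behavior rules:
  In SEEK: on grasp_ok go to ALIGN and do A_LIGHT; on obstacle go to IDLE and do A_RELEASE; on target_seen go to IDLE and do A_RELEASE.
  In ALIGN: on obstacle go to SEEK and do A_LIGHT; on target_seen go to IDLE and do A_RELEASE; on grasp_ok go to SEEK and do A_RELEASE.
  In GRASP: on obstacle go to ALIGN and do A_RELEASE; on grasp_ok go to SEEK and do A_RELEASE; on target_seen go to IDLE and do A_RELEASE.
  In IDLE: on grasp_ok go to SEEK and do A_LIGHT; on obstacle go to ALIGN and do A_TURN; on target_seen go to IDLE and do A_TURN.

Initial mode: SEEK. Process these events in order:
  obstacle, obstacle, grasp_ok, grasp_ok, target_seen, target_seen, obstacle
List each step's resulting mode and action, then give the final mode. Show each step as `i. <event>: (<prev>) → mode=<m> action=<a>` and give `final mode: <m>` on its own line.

final mode: ALIGN

1. obstacle: (SEEK) → mode=IDLE action=A_RELEASE
2. obstacle: (IDLE) → mode=ALIGN action=A_TURN
3. grasp_ok: (ALIGN) → mode=SEEK action=A_RELEASE
4. grasp_ok: (SEEK) → mode=ALIGN action=A_LIGHT
5. target_seen: (ALIGN) → mode=IDLE action=A_RELEASE
6. target_seen: (IDLE) → mode=IDLE action=A_TURN
7. obstacle: (IDLE) → mode=ALIGN action=A_TURN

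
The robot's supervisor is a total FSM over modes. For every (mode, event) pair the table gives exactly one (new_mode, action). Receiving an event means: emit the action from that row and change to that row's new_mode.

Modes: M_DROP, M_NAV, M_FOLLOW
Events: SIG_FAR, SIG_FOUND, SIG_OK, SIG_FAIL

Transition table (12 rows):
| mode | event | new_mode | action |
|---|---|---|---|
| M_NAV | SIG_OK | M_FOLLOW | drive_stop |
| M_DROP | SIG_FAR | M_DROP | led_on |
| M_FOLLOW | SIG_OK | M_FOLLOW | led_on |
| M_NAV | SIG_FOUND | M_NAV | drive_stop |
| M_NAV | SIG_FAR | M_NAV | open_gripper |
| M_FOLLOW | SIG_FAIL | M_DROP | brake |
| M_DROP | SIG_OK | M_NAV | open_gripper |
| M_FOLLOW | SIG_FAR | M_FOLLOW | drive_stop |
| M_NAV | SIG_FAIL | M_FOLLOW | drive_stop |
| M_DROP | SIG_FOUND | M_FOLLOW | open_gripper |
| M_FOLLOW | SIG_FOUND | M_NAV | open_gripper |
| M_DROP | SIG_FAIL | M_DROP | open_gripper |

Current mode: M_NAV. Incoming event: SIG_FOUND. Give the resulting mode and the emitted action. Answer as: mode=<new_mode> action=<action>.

current mode = M_NAV; filter table to that mode:
  (M_NAV, SIG_OK) → (M_FOLLOW, drive_stop)
  (M_NAV, SIG_FOUND) → (M_NAV, drive_stop)  ← event matches
  (M_NAV, SIG_FAR) → (M_NAV, open_gripper)
  (M_NAV, SIG_FAIL) → (M_FOLLOW, drive_stop)
event = SIG_FOUND selects (M_NAV, drive_stop)

mode=M_NAV action=drive_stop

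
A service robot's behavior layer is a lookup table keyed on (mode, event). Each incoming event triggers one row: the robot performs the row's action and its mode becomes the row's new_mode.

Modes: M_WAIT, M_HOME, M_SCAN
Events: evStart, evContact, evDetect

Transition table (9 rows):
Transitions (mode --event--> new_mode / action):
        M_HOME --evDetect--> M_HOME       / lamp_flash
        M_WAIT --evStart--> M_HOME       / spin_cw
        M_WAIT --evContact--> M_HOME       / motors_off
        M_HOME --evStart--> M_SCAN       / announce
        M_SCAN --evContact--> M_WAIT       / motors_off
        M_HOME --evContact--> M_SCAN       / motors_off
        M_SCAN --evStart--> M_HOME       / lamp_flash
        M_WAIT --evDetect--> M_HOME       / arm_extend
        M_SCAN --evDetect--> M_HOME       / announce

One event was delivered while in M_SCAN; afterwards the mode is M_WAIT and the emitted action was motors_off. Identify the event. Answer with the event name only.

evContact

try evStart: (M_SCAN, evStart) → (M_HOME, lamp_flash)
try evContact: (M_SCAN, evContact) → (M_WAIT, motors_off)  ← matches
try evDetect: (M_SCAN, evDetect) → (M_HOME, announce)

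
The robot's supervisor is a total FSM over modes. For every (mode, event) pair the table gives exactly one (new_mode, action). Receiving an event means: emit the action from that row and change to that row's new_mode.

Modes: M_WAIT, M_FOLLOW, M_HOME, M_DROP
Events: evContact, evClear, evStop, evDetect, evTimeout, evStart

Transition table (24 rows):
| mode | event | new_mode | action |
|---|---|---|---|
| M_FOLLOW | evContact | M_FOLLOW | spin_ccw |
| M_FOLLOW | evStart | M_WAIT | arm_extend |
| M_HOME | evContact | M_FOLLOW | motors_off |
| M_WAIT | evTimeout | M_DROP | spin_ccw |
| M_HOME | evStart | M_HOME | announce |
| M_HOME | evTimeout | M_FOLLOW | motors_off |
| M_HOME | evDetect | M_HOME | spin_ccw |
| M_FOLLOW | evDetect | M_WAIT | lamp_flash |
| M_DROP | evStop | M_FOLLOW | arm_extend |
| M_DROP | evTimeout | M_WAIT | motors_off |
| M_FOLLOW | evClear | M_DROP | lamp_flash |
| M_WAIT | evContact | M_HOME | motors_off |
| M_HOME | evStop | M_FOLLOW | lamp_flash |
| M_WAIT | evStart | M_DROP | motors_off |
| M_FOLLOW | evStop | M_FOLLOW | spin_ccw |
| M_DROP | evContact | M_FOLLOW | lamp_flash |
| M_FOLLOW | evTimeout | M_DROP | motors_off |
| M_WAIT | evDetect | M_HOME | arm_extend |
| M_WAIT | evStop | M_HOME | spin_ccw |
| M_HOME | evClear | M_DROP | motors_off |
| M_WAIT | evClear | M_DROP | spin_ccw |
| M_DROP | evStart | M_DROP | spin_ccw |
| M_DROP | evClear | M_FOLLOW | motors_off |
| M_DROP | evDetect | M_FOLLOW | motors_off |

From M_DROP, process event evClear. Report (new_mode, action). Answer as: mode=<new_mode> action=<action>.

current mode = M_DROP; filter table to that mode:
  (M_DROP, evStop) → (M_FOLLOW, arm_extend)
  (M_DROP, evTimeout) → (M_WAIT, motors_off)
  (M_DROP, evContact) → (M_FOLLOW, lamp_flash)
  (M_DROP, evStart) → (M_DROP, spin_ccw)
  (M_DROP, evClear) → (M_FOLLOW, motors_off)  ← event matches
  (M_DROP, evDetect) → (M_FOLLOW, motors_off)
event = evClear selects (M_FOLLOW, motors_off)

mode=M_FOLLOW action=motors_off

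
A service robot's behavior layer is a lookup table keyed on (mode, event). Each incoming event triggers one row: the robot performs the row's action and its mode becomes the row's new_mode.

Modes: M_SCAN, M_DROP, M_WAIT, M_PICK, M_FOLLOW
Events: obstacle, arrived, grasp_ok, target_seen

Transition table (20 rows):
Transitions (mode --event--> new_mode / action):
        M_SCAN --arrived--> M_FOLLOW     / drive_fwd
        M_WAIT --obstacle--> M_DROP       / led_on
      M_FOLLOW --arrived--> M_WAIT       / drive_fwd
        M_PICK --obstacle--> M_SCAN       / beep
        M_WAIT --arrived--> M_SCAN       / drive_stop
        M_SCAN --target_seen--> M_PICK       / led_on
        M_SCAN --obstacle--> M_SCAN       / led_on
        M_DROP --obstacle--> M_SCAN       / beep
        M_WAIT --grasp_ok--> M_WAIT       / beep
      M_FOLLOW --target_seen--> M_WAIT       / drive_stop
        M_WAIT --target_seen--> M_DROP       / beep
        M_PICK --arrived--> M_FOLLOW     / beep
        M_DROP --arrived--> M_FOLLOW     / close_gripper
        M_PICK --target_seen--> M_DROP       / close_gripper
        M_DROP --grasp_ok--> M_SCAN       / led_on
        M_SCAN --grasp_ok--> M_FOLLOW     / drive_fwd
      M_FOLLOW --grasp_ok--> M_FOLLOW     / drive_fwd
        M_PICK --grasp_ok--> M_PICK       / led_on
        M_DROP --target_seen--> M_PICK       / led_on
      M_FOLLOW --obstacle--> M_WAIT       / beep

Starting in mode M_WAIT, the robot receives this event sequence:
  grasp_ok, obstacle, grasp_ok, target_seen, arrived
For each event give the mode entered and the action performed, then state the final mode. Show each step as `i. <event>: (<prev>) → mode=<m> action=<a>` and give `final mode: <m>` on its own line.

1. grasp_ok: (M_WAIT) → mode=M_WAIT action=beep
2. obstacle: (M_WAIT) → mode=M_DROP action=led_on
3. grasp_ok: (M_DROP) → mode=M_SCAN action=led_on
4. target_seen: (M_SCAN) → mode=M_PICK action=led_on
5. arrived: (M_PICK) → mode=M_FOLLOW action=beep

final mode: M_FOLLOW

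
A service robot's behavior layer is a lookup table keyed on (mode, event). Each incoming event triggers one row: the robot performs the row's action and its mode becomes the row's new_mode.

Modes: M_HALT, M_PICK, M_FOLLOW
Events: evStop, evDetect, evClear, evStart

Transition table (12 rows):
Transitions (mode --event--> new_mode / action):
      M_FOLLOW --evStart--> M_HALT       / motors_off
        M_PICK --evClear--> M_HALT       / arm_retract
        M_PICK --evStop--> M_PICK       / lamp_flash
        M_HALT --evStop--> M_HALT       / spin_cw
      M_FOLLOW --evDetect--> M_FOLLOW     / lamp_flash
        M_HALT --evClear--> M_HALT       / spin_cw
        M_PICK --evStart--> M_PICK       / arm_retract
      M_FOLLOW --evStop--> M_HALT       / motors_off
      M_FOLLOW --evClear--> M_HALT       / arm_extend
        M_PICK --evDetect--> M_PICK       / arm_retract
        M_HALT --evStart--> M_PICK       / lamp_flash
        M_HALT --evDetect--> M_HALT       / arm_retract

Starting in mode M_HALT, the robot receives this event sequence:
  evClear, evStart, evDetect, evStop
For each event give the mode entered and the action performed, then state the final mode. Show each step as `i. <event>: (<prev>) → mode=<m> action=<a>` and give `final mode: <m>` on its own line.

final mode: M_PICK

1. evClear: (M_HALT) → mode=M_HALT action=spin_cw
2. evStart: (M_HALT) → mode=M_PICK action=lamp_flash
3. evDetect: (M_PICK) → mode=M_PICK action=arm_retract
4. evStop: (M_PICK) → mode=M_PICK action=lamp_flash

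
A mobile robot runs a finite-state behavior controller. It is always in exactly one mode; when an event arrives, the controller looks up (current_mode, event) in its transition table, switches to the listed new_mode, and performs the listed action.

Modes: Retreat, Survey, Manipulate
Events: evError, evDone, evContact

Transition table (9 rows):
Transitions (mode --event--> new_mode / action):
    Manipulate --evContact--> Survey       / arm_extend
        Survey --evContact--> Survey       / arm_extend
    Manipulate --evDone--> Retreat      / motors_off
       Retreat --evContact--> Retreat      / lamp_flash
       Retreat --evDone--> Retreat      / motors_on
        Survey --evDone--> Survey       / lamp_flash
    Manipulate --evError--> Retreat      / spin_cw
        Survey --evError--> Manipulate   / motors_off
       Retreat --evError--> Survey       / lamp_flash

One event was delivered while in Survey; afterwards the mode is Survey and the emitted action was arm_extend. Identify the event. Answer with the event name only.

evContact

try evError: (Survey, evError) → (Manipulate, motors_off)
try evDone: (Survey, evDone) → (Survey, lamp_flash)
try evContact: (Survey, evContact) → (Survey, arm_extend)  ← matches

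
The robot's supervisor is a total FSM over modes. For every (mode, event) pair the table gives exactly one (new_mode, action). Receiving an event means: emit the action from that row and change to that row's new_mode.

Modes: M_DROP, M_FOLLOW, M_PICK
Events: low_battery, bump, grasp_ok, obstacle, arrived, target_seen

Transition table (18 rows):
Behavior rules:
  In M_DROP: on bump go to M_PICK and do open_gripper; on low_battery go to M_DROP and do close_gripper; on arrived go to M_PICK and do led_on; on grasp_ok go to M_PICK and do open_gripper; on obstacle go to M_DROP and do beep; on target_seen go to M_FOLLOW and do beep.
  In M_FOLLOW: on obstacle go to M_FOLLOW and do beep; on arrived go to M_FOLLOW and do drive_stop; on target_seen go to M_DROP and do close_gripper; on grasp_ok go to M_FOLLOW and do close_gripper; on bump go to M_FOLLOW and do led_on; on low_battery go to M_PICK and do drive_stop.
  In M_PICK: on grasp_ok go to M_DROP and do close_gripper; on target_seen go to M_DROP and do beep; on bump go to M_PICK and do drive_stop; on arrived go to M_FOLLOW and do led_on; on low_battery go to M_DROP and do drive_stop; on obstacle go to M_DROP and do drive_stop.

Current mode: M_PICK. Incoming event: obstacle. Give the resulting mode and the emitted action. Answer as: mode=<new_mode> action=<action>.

current mode = M_PICK; filter table to that mode:
  (M_PICK, grasp_ok) → (M_DROP, close_gripper)
  (M_PICK, target_seen) → (M_DROP, beep)
  (M_PICK, bump) → (M_PICK, drive_stop)
  (M_PICK, arrived) → (M_FOLLOW, led_on)
  (M_PICK, low_battery) → (M_DROP, drive_stop)
  (M_PICK, obstacle) → (M_DROP, drive_stop)  ← event matches
event = obstacle selects (M_DROP, drive_stop)

mode=M_DROP action=drive_stop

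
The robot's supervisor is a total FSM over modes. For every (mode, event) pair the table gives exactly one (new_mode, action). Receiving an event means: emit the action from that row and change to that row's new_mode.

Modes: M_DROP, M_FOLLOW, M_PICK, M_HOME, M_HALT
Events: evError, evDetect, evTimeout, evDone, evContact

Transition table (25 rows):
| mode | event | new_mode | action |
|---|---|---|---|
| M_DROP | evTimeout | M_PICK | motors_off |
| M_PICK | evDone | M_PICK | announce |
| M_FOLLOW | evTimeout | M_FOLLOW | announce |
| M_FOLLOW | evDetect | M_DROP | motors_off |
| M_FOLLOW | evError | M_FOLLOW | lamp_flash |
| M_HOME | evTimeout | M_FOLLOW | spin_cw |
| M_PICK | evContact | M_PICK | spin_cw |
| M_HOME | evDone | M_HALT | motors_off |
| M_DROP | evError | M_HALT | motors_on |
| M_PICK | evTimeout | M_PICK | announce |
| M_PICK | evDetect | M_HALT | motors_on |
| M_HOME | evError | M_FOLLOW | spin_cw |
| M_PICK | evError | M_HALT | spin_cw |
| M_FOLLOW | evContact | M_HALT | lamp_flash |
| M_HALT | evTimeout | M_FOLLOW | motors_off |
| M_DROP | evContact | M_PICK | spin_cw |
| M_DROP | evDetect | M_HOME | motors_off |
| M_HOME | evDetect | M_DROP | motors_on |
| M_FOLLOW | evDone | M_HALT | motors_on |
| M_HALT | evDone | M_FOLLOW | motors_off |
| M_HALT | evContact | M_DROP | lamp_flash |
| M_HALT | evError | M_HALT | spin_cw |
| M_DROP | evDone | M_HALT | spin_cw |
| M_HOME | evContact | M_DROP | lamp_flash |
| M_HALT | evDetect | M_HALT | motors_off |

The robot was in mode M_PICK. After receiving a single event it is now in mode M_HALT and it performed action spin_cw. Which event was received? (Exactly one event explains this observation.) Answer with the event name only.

evError

try evError: (M_PICK, evError) → (M_HALT, spin_cw)  ← matches
try evDetect: (M_PICK, evDetect) → (M_HALT, motors_on)
try evTimeout: (M_PICK, evTimeout) → (M_PICK, announce)
try evDone: (M_PICK, evDone) → (M_PICK, announce)
try evContact: (M_PICK, evContact) → (M_PICK, spin_cw)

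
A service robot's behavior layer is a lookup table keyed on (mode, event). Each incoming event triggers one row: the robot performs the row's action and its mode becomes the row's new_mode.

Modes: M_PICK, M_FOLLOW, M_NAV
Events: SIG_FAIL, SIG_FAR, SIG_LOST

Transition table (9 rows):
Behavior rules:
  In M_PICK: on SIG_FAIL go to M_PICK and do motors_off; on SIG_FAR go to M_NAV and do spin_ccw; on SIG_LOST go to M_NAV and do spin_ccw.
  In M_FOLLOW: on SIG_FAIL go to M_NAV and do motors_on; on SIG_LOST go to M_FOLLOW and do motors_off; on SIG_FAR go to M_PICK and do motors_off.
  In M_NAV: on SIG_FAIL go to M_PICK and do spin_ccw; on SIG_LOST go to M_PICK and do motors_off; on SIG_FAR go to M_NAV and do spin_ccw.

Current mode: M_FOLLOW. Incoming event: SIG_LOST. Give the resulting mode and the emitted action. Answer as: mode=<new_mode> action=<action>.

current mode = M_FOLLOW; filter table to that mode:
  (M_FOLLOW, SIG_FAIL) → (M_NAV, motors_on)
  (M_FOLLOW, SIG_LOST) → (M_FOLLOW, motors_off)  ← event matches
  (M_FOLLOW, SIG_FAR) → (M_PICK, motors_off)
event = SIG_LOST selects (M_FOLLOW, motors_off)

mode=M_FOLLOW action=motors_off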